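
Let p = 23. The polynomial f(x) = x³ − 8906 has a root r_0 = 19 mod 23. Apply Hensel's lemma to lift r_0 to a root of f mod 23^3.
r_2 = 5539 (mod 12167)

Hensel: r_{i+1} = r_i − f(r_i)/f′(r_i) mod 23^{i+2}, where f′(x) = 3x². Iterate:
  r_0 = 19 (mod 23)
  r_1 = 249 (mod 529)
  r_2 = 5539 (mod 12167)
Final: r = 5539 with f(r) ≡ 0 mod 23^3.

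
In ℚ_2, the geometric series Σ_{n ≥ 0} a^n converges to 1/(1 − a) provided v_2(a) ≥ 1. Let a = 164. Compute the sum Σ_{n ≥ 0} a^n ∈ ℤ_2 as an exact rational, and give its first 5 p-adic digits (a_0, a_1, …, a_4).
Σ a^n = 1/(1 − a) = -1/163;  first 5 digits = (1, 0, 1, 0, 1)

v_2(a) = 2 ≥ 1, so the series converges in ℤ_2 to 1/(1 − a) = 1/(1 − 164) = -1/163. Expand this rational in ℤ_2: compute digits iteratively via d_i = x_i mod 2, x_{i+1} = (x_i − d_i)/2. The first 5 digits are (1, 0, 1, 0, 1).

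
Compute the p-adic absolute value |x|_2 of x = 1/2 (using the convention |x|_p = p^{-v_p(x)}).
|1/2|_2 = 2

Step 1 — compute v_2(x) by factoring powers of 2 out of the numerator and denominator: v_2(1/2) = -1. Step 2 — apply |x|_p = p^{-v_p(x)} = 2^{1} = 2.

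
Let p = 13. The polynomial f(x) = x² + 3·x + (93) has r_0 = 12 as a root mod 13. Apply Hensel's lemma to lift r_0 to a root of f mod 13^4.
r_3 = 26779 (mod 28561)

Hensel: r_{i+1} = r_i − f(r_i)·(f′(r_i))^{-1} mod 13^{i+2}, f′(x) = 2x + 3. Iterate:
  r_0 = 12 (mod 13)
  r_1 = 77 (mod 169)
  r_2 = 415 (mod 2197)
  r_3 = 26779 (mod 28561)
Final: r = 26779 satisfies f(r) ≡ 0 mod 13^4.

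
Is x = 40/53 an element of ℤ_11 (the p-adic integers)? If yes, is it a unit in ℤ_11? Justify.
x ∈ ℤ_11^× (unit); v_11(x) = 0

ℤ_11 = {x ∈ ℚ_11 : v_11(x) ≥ 0} and ℤ_11^× = {x ∈ ℤ_11 : v_11(x) = 0}. Here v_11(40/53) = v_11(num) − v_11(den) = 0; compare against these criteria.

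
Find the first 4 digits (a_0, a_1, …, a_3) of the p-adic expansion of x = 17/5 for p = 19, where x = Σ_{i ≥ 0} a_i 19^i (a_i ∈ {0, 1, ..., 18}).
(a_0, …, a_3) = (11, 11, 7, 11)

v_19(17/5) = 0 (numerator and denominator both coprime to 19), so x ∈ ℤ_19^×. Compute digits iteratively via a_i = x_i mod 19, x_{i+1} = (x_i − a_i)/19, with x_0 = x:
  x_0 = 17/5;  a_0 = 11;  x_1 = (x_0 − 11)/19 = -2/5
  x_1 = -2/5;  a_1 = 11;  x_2 = (x_1 − 11)/19 = -3/5
  x_2 = -3/5;  a_2 = 7;  x_3 = (x_2 − 7)/19 = -2/5
  x_3 = -2/5;  a_3 = 11;  x_4 = (x_3 − 11)/19 = -3/5
Digits: (11, 11, 7, 11).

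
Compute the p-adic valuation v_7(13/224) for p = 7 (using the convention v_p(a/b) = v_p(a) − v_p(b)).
v_7(13/224) = -1

Factor powers of 7 from the numerator and denominator of the reduced fraction: 13 = 7^0 · 13 and 224 = 7^1 · 32. Apply v_p(a/b) = v_p(a) − v_p(b): v_7(13/224) = 0 − 1 = -1.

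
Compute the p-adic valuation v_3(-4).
v_3(-4) = 0

v_3(n) is the largest exponent k such that 3^k divides n. Factor out: -4 = -3^0 · 4. (Sign doesn't affect v_p.) So v_3(-4) = 0.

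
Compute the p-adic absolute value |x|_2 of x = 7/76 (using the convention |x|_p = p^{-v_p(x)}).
|7/76|_2 = 4

Step 1 — compute v_2(x) by factoring powers of 2 out of the numerator and denominator: v_2(7/76) = -2. Step 2 — apply |x|_p = p^{-v_p(x)} = 2^{2} = 4.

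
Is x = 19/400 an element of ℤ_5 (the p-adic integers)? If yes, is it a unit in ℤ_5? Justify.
x ∉ ℤ_5 (v_5(x) = -2 < 0)

ℤ_5 = {x ∈ ℚ_5 : v_5(x) ≥ 0} and ℤ_5^× = {x ∈ ℤ_5 : v_5(x) = 0}. Here v_5(19/400) = v_5(num) − v_5(den) = -2; compare against these criteria.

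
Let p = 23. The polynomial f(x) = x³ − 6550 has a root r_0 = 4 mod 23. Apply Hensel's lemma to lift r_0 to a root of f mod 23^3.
r_2 = 9595 (mod 12167)

Hensel: r_{i+1} = r_i − f(r_i)/f′(r_i) mod 23^{i+2}, where f′(x) = 3x². Iterate:
  r_0 = 4 (mod 23)
  r_1 = 73 (mod 529)
  r_2 = 9595 (mod 12167)
Final: r = 9595 with f(r) ≡ 0 mod 23^3.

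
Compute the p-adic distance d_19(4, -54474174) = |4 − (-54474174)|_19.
d_19(4, -54474174) = 1/2476099

Step 1 — x − y = 4 − (-54474174) = 54474178. Step 2 — v_19(54474178) = 5 (factor: 54474178 = (19^5 · 22); the sign does not affect v_p). Step 3 — |x − y|_19 = 19^{-5} = 1/2476099.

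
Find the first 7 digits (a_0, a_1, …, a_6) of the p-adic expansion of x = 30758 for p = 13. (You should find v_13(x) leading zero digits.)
(a_0, …, a_6) = (0, 0, 0, 1, 1, 0, 0)

v_13(30758) = 3, so a_0 = ... = a_2 = 0. Factor out: x = 13^3 · u with u = 14 a unit in ℤ_13. Expand u iteratively via a_{v+i} = u_i mod 13, u_{i+1} = (u_i − a_{v+i})/13:
  u_0 = 14;  a_3 = 1;  u_1 = (u_0 − 1)/13 = 1
  u_1 = 1;  a_4 = 1;  u_2 = (u_1 − 1)/13 = 0
  u_2 = 0;  a_5 = 0;  u_3 = (u_2 − 0)/13 = 0
  u_3 = 0;  a_6 = 0;  u_4 = (u_3 − 0)/13 = 0
Digits: (0, 0, 0, 1, 1, 0, 0).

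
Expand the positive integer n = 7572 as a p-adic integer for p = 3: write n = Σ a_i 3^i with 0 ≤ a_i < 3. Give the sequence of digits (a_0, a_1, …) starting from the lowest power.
(a_0, a_1, …) = (0, 1, 1, 1, 0, 1, 1, 0, 1)

Repeated division by 3 gives the digits low-to-high: 7572 = 1·3^1 + 1·3^2 + 1·3^3 + 1·3^5 + 1·3^6 + 1·3^8. Digit sequence: (0, 1, 1, 1, 0, 1, 1, 0, 1).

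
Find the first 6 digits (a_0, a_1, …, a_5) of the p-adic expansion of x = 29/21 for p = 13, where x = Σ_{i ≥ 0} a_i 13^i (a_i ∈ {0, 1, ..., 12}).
(a_0, …, a_5) = (2, 8, 0, 8, 0, 8)

v_13(29/21) = 0 (numerator and denominator both coprime to 13), so x ∈ ℤ_13^×. Compute digits iteratively via a_i = x_i mod 13, x_{i+1} = (x_i − a_i)/13, with x_0 = x:
  x_0 = 29/21;  a_0 = 2;  x_1 = (x_0 − 2)/13 = -1/21
  x_1 = -1/21;  a_1 = 8;  x_2 = (x_1 − 8)/13 = -13/21
  x_2 = -13/21;  a_2 = 0;  x_3 = (x_2 − 0)/13 = -1/21
  x_3 = -1/21;  a_3 = 8;  x_4 = (x_3 − 8)/13 = -13/21
  x_4 = -13/21;  a_4 = 0;  x_5 = (x_4 − 0)/13 = -1/21
  x_5 = -1/21;  a_5 = 8;  x_6 = (x_5 − 8)/13 = -13/21
Digits: (2, 8, 0, 8, 0, 8).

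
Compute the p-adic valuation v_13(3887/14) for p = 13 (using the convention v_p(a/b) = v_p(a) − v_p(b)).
v_13(3887/14) = 2

Factor powers of 13 from the numerator and denominator of the reduced fraction: 3887 = 13^2 · 23 and 14 = 13^0 · 14. Apply v_p(a/b) = v_p(a) − v_p(b): v_13(3887/14) = 2 − 0 = 2.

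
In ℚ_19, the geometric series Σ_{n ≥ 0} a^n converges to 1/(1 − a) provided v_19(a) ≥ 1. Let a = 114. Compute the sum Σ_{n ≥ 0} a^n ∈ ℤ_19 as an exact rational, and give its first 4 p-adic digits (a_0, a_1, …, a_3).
Σ a^n = 1/(1 − a) = -1/113;  first 4 digits = (1, 6, 17, 8)

v_19(a) = 1 ≥ 1, so the series converges in ℤ_19 to 1/(1 − a) = 1/(1 − 114) = -1/113. Expand this rational in ℤ_19: compute digits iteratively via d_i = x_i mod 19, x_{i+1} = (x_i − d_i)/19. The first 4 digits are (1, 6, 17, 8).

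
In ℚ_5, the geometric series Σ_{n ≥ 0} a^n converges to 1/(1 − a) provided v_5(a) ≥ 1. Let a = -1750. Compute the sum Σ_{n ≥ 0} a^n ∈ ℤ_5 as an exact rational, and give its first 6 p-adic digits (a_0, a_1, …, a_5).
Σ a^n = 1/(1 − a) = 1/1751;  first 6 digits = (1, 0, 0, 1, 2, 4)

v_5(a) = 3 ≥ 1, so the series converges in ℤ_5 to 1/(1 − a) = 1/(1 − (-1750)) = 1/1751. Expand this rational in ℤ_5: compute digits iteratively via d_i = x_i mod 5, x_{i+1} = (x_i − d_i)/5. The first 6 digits are (1, 0, 0, 1, 2, 4).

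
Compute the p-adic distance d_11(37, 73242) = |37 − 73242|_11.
d_11(37, 73242) = 1/14641

Step 1 — x − y = 37 − 73242 = -73205. Step 2 — v_11(-73205) = 4 (factor: -73205 = −(11^4 · 5); the sign does not affect v_p). Step 3 — |x − y|_11 = 11^{-4} = 1/14641.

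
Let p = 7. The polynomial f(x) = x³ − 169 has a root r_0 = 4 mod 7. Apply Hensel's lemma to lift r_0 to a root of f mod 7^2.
r_1 = 46 (mod 49)

Hensel: r_{i+1} = r_i − f(r_i)/f′(r_i) mod 7^{i+2}, where f′(x) = 3x². Iterate:
  r_0 = 4 (mod 7)
  r_1 = 46 (mod 49)
Final: r = 46 with f(r) ≡ 0 mod 7^2.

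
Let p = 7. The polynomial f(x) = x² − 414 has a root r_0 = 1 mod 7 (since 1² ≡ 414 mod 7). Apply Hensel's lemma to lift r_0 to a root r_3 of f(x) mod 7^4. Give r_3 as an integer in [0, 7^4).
r_3 = 624 (mod 2401)

Hensel's recurrence: r_{i+1} = r_i − f(r_i)·(f′(r_i))^{-1} mod 7^{i+2}, with f′(x) = 2x. Iterate:
  r_0 = 1 (mod 7)
  r_1 = 36 (mod 49)
  r_2 = 281 (mod 343)
  r_3 = 624 (mod 2401)
Final: r_3 = 624, and one checks f(r_3) ≡ 0 mod 7^4.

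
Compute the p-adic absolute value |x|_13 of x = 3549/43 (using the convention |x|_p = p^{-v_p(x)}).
|3549/43|_13 = 1/169

Step 1 — compute v_13(x) by factoring powers of 13 out of the numerator and denominator: v_13(3549/43) = 2. Step 2 — apply |x|_p = p^{-v_p(x)} = 13^{-2} = 1/169.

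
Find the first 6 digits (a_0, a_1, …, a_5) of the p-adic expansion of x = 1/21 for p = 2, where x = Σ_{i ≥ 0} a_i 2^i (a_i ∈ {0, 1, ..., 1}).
(a_0, …, a_5) = (1, 0, 1, 1, 1, 1)

v_2(1/21) = 0 (numerator and denominator both coprime to 2), so x ∈ ℤ_2^×. Compute digits iteratively via a_i = x_i mod 2, x_{i+1} = (x_i − a_i)/2, with x_0 = x:
  x_0 = 1/21;  a_0 = 1;  x_1 = (x_0 − 1)/2 = -10/21
  x_1 = -10/21;  a_1 = 0;  x_2 = (x_1 − 0)/2 = -5/21
  x_2 = -5/21;  a_2 = 1;  x_3 = (x_2 − 1)/2 = -13/21
  x_3 = -13/21;  a_3 = 1;  x_4 = (x_3 − 1)/2 = -17/21
  x_4 = -17/21;  a_4 = 1;  x_5 = (x_4 − 1)/2 = -19/21
  x_5 = -19/21;  a_5 = 1;  x_6 = (x_5 − 1)/2 = -20/21
Digits: (1, 0, 1, 1, 1, 1).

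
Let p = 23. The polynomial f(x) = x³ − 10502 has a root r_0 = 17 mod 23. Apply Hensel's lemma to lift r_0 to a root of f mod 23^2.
r_1 = 201 (mod 529)

Hensel: r_{i+1} = r_i − f(r_i)/f′(r_i) mod 23^{i+2}, where f′(x) = 3x². Iterate:
  r_0 = 17 (mod 23)
  r_1 = 201 (mod 529)
Final: r = 201 with f(r) ≡ 0 mod 23^2.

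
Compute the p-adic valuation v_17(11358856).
v_17(11358856) = 5

v_17(n) is the largest exponent k such that 17^k divides n. Factor out: 11358856 = 17^5 · 8. (Sign doesn't affect v_p.) So v_17(11358856) = 5.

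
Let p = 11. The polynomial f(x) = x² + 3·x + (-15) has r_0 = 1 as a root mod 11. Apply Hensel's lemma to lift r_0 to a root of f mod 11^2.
r_1 = 100 (mod 121)

Hensel: r_{i+1} = r_i − f(r_i)·(f′(r_i))^{-1} mod 11^{i+2}, f′(x) = 2x + 3. Iterate:
  r_0 = 1 (mod 11)
  r_1 = 100 (mod 121)
Final: r = 100 satisfies f(r) ≡ 0 mod 11^2.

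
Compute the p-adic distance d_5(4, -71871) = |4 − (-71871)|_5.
d_5(4, -71871) = 1/3125

Step 1 — x − y = 4 − (-71871) = 71875. Step 2 — v_5(71875) = 5 (factor: 71875 = (5^5 · 23); the sign does not affect v_p). Step 3 — |x − y|_5 = 5^{-5} = 1/3125.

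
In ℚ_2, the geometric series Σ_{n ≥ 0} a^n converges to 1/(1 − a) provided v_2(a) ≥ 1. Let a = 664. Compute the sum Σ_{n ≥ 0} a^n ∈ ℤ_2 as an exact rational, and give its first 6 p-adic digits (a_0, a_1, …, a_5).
Σ a^n = 1/(1 − a) = -1/663;  first 6 digits = (1, 0, 0, 1, 1, 0)

v_2(a) = 3 ≥ 1, so the series converges in ℤ_2 to 1/(1 − a) = 1/(1 − 664) = -1/663. Expand this rational in ℤ_2: compute digits iteratively via d_i = x_i mod 2, x_{i+1} = (x_i − d_i)/2. The first 6 digits are (1, 0, 0, 1, 1, 0).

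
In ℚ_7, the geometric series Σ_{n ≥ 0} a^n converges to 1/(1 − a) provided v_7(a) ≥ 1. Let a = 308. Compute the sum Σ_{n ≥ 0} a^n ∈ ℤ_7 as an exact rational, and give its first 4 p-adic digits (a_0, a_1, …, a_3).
Σ a^n = 1/(1 − a) = -1/307;  first 4 digits = (1, 2, 3, 5)

v_7(a) = 1 ≥ 1, so the series converges in ℤ_7 to 1/(1 − a) = 1/(1 − 308) = -1/307. Expand this rational in ℤ_7: compute digits iteratively via d_i = x_i mod 7, x_{i+1} = (x_i − d_i)/7. The first 4 digits are (1, 2, 3, 5).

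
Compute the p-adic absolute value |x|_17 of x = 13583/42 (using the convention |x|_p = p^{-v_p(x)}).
|13583/42|_17 = 1/289

Step 1 — compute v_17(x) by factoring powers of 17 out of the numerator and denominator: v_17(13583/42) = 2. Step 2 — apply |x|_p = p^{-v_p(x)} = 17^{-2} = 1/289.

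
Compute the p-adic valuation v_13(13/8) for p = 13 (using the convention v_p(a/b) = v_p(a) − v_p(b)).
v_13(13/8) = 1

Factor powers of 13 from the numerator and denominator of the reduced fraction: 13 = 13^1 · 1 and 8 = 13^0 · 8. Apply v_p(a/b) = v_p(a) − v_p(b): v_13(13/8) = 1 − 0 = 1.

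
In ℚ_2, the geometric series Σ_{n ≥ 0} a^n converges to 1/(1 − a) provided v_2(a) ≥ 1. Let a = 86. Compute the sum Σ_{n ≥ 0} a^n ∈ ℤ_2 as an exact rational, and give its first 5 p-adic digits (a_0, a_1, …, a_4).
Σ a^n = 1/(1 − a) = -1/85;  first 5 digits = (1, 1, 0, 0, 0)

v_2(a) = 1 ≥ 1, so the series converges in ℤ_2 to 1/(1 − a) = 1/(1 − 86) = -1/85. Expand this rational in ℤ_2: compute digits iteratively via d_i = x_i mod 2, x_{i+1} = (x_i − d_i)/2. The first 5 digits are (1, 1, 0, 0, 0).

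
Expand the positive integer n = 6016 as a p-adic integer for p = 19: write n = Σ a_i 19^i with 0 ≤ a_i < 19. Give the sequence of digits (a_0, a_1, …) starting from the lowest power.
(a_0, a_1, …) = (12, 12, 16)

Repeated division by 19 gives the digits low-to-high: 6016 = 12 + 12·19^1 + 16·19^2. Digit sequence: (12, 12, 16).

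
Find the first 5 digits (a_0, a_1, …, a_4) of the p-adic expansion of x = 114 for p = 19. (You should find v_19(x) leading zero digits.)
(a_0, …, a_4) = (0, 6, 0, 0, 0)

v_19(114) = 1, so a_0 = ... = a_0 = 0. Factor out: x = 19^1 · u with u = 6 a unit in ℤ_19. Expand u iteratively via a_{v+i} = u_i mod 19, u_{i+1} = (u_i − a_{v+i})/19:
  u_0 = 6;  a_1 = 6;  u_1 = (u_0 − 6)/19 = 0
  u_1 = 0;  a_2 = 0;  u_2 = (u_1 − 0)/19 = 0
  u_2 = 0;  a_3 = 0;  u_3 = (u_2 − 0)/19 = 0
  u_3 = 0;  a_4 = 0;  u_4 = (u_3 − 0)/19 = 0
Digits: (0, 6, 0, 0, 0).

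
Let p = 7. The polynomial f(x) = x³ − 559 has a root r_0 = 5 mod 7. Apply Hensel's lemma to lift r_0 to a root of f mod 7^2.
r_1 = 33 (mod 49)

Hensel: r_{i+1} = r_i − f(r_i)/f′(r_i) mod 7^{i+2}, where f′(x) = 3x². Iterate:
  r_0 = 5 (mod 7)
  r_1 = 33 (mod 49)
Final: r = 33 with f(r) ≡ 0 mod 7^2.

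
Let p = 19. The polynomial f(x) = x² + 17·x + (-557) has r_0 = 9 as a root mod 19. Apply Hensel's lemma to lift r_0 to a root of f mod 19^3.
r_2 = 5196 (mod 6859)

Hensel: r_{i+1} = r_i − f(r_i)·(f′(r_i))^{-1} mod 19^{i+2}, f′(x) = 2x + 17. Iterate:
  r_0 = 9 (mod 19)
  r_1 = 142 (mod 361)
  r_2 = 5196 (mod 6859)
Final: r = 5196 satisfies f(r) ≡ 0 mod 19^3.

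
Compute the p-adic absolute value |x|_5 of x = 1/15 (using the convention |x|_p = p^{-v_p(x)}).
|1/15|_5 = 5

Step 1 — compute v_5(x) by factoring powers of 5 out of the numerator and denominator: v_5(1/15) = -1. Step 2 — apply |x|_p = p^{-v_p(x)} = 5^{1} = 5.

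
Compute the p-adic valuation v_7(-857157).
v_7(-857157) = 5

v_7(n) is the largest exponent k such that 7^k divides n. Factor out: -857157 = -7^5 · 51. (Sign doesn't affect v_p.) So v_7(-857157) = 5.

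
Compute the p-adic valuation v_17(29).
v_17(29) = 0

v_17(n) is the largest exponent k such that 17^k divides n. Factor out: 29 = 17^0 · 29. (Sign doesn't affect v_p.) So v_17(29) = 0.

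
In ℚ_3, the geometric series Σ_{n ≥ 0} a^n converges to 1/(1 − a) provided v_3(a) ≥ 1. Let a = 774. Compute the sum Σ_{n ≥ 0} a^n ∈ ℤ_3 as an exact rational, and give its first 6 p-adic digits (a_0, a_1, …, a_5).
Σ a^n = 1/(1 − a) = -1/773;  first 6 digits = (1, 0, 2, 1, 1, 2)

v_3(a) = 2 ≥ 1, so the series converges in ℤ_3 to 1/(1 − a) = 1/(1 − 774) = -1/773. Expand this rational in ℤ_3: compute digits iteratively via d_i = x_i mod 3, x_{i+1} = (x_i − d_i)/3. The first 6 digits are (1, 0, 2, 1, 1, 2).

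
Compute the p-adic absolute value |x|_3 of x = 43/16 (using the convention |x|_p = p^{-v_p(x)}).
|43/16|_3 = 1

Step 1 — compute v_3(x) by factoring powers of 3 out of the numerator and denominator: v_3(43/16) = 0. Step 2 — apply |x|_p = p^{-v_p(x)} = 3^{0} = 1.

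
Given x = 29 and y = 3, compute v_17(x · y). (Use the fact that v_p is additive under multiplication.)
v_17(87) = 0

v_p(x) = 0 (factor: 29 = 17^0 · 29); v_p(y) = 0 (factor: 3 = 17^0 · 3). Additivity: v_p(xy) = v_p(x) + v_p(y) = 0 + 0 = 0. (Direct check: xy = 87 = 17^0 · (87).)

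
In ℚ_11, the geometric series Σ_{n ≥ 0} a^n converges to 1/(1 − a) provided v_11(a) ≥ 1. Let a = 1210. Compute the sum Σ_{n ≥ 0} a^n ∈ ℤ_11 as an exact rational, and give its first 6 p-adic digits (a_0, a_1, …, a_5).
Σ a^n = 1/(1 − a) = -1/1209;  first 6 digits = (1, 0, 10, 0, 1, 9)

v_11(a) = 2 ≥ 1, so the series converges in ℤ_11 to 1/(1 − a) = 1/(1 − 1210) = -1/1209. Expand this rational in ℤ_11: compute digits iteratively via d_i = x_i mod 11, x_{i+1} = (x_i − d_i)/11. The first 6 digits are (1, 0, 10, 0, 1, 9).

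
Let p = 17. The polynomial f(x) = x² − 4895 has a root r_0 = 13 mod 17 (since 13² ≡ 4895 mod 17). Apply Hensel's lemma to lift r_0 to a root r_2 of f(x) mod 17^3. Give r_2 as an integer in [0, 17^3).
r_2 = 4263 (mod 4913)

Hensel's recurrence: r_{i+1} = r_i − f(r_i)·(f′(r_i))^{-1} mod 17^{i+2}, with f′(x) = 2x. Iterate:
  r_0 = 13 (mod 17)
  r_1 = 217 (mod 289)
  r_2 = 4263 (mod 4913)
Final: r_2 = 4263, and one checks f(r_2) ≡ 0 mod 17^3.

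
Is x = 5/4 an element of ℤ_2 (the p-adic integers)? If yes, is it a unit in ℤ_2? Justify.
x ∉ ℤ_2 (v_2(x) = -2 < 0)

ℤ_2 = {x ∈ ℚ_2 : v_2(x) ≥ 0} and ℤ_2^× = {x ∈ ℤ_2 : v_2(x) = 0}. Here v_2(5/4) = v_2(num) − v_2(den) = -2; compare against these criteria.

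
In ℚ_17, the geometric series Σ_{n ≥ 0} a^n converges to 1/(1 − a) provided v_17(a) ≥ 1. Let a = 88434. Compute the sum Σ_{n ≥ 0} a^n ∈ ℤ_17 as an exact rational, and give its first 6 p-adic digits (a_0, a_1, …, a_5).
Σ a^n = 1/(1 − a) = -1/88433;  first 6 digits = (1, 0, 0, 1, 1, 0)

v_17(a) = 3 ≥ 1, so the series converges in ℤ_17 to 1/(1 − a) = 1/(1 − 88434) = -1/88433. Expand this rational in ℤ_17: compute digits iteratively via d_i = x_i mod 17, x_{i+1} = (x_i − d_i)/17. The first 6 digits are (1, 0, 0, 1, 1, 0).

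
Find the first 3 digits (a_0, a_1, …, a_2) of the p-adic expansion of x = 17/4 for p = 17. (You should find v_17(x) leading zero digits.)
(a_0, …, a_2) = (0, 13, 12)

v_17(17/4) = 1, so a_0 = ... = a_0 = 0. Factor out: x = 17^1 · u with u = 1/4 a unit in ℤ_17. Expand u iteratively via a_{v+i} = u_i mod 17, u_{i+1} = (u_i − a_{v+i})/17:
  u_0 = 1/4;  a_1 = 13;  u_1 = (u_0 − 13)/17 = -3/4
  u_1 = -3/4;  a_2 = 12;  u_2 = (u_1 − 12)/17 = -3/4
Digits: (0, 13, 12).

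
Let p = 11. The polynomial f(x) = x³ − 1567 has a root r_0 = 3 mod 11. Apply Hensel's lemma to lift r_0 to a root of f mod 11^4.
r_3 = 13742 (mod 14641)

Hensel: r_{i+1} = r_i − f(r_i)/f′(r_i) mod 11^{i+2}, where f′(x) = 3x². Iterate:
  r_0 = 3 (mod 11)
  r_1 = 69 (mod 121)
  r_2 = 432 (mod 1331)
  r_3 = 13742 (mod 14641)
Final: r = 13742 with f(r) ≡ 0 mod 11^4.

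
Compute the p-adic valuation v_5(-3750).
v_5(-3750) = 4

v_5(n) is the largest exponent k such that 5^k divides n. Factor out: -3750 = -5^4 · 6. (Sign doesn't affect v_p.) So v_5(-3750) = 4.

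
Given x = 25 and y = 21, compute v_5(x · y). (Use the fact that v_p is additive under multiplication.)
v_5(525) = 2

v_p(x) = 2 (factor: 25 = 5^2 · 1); v_p(y) = 0 (factor: 21 = 5^0 · 21). Additivity: v_p(xy) = v_p(x) + v_p(y) = 2 + 0 = 2. (Direct check: xy = 525 = 5^2 · (21).)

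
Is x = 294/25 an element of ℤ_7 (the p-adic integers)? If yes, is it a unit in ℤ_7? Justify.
x ∈ ℤ_7 but not a unit; v_7(x) = 2 > 0

ℤ_7 = {x ∈ ℚ_7 : v_7(x) ≥ 0} and ℤ_7^× = {x ∈ ℤ_7 : v_7(x) = 0}. Here v_7(294/25) = v_7(num) − v_7(den) = 2; compare against these criteria.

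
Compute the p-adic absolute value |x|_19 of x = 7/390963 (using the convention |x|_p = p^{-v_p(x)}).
|7/390963|_19 = 130321

Step 1 — compute v_19(x) by factoring powers of 19 out of the numerator and denominator: v_19(7/390963) = -4. Step 2 — apply |x|_p = p^{-v_p(x)} = 19^{4} = 130321.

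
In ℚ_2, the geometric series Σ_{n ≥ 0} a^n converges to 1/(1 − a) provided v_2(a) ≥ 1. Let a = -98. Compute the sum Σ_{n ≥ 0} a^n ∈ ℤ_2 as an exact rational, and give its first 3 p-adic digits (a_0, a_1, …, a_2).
Σ a^n = 1/(1 − a) = 1/99;  first 3 digits = (1, 1, 0)

v_2(a) = 1 ≥ 1, so the series converges in ℤ_2 to 1/(1 − a) = 1/(1 − (-98)) = 1/99. Expand this rational in ℤ_2: compute digits iteratively via d_i = x_i mod 2, x_{i+1} = (x_i − d_i)/2. The first 3 digits are (1, 1, 0).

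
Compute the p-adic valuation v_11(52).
v_11(52) = 0

v_11(n) is the largest exponent k such that 11^k divides n. Factor out: 52 = 11^0 · 52. (Sign doesn't affect v_p.) So v_11(52) = 0.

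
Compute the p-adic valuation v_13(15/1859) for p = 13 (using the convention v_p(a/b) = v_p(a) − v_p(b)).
v_13(15/1859) = -2

Factor powers of 13 from the numerator and denominator of the reduced fraction: 15 = 13^0 · 15 and 1859 = 13^2 · 11. Apply v_p(a/b) = v_p(a) − v_p(b): v_13(15/1859) = 0 − 2 = -2.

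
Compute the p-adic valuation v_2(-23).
v_2(-23) = 0

v_2(n) is the largest exponent k such that 2^k divides n. Factor out: -23 = -2^0 · 23. (Sign doesn't affect v_p.) So v_2(-23) = 0.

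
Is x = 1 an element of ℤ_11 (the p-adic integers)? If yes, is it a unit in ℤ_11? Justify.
x ∈ ℤ_11^× (unit); v_11(x) = 0

ℤ_11 = {x ∈ ℚ_11 : v_11(x) ≥ 0} and ℤ_11^× = {x ∈ ℤ_11 : v_11(x) = 0}. Here v_11(1) = v_11(num) − v_11(den) = 0; compare against these criteria.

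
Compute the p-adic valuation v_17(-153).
v_17(-153) = 1

v_17(n) is the largest exponent k such that 17^k divides n. Factor out: -153 = -17^1 · 9. (Sign doesn't affect v_p.) So v_17(-153) = 1.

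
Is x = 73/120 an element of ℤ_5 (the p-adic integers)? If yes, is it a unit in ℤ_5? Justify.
x ∉ ℤ_5 (v_5(x) = -1 < 0)

ℤ_5 = {x ∈ ℚ_5 : v_5(x) ≥ 0} and ℤ_5^× = {x ∈ ℤ_5 : v_5(x) = 0}. Here v_5(73/120) = v_5(num) − v_5(den) = -1; compare against these criteria.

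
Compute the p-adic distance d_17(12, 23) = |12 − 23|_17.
d_17(12, 23) = 1

Step 1 — x − y = 12 − 23 = -11. Step 2 — v_17(-11) = 0 (factor: -11 = −(17^0 · 11); the sign does not affect v_p). Step 3 — |x − y|_17 = 17^{0} = 1.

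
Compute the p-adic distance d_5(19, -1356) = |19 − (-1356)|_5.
d_5(19, -1356) = 1/125

Step 1 — x − y = 19 − (-1356) = 1375. Step 2 — v_5(1375) = 3 (factor: 1375 = (5^3 · 11); the sign does not affect v_p). Step 3 — |x − y|_5 = 5^{-3} = 1/125.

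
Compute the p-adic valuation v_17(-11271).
v_17(-11271) = 2

v_17(n) is the largest exponent k such that 17^k divides n. Factor out: -11271 = -17^2 · 39. (Sign doesn't affect v_p.) So v_17(-11271) = 2.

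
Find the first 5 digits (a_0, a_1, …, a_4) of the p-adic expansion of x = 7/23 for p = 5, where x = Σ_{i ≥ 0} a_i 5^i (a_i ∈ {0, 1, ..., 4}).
(a_0, …, a_4) = (4, 1, 4, 0, 2)

v_5(7/23) = 0 (numerator and denominator both coprime to 5), so x ∈ ℤ_5^×. Compute digits iteratively via a_i = x_i mod 5, x_{i+1} = (x_i − a_i)/5, with x_0 = x:
  x_0 = 7/23;  a_0 = 4;  x_1 = (x_0 − 4)/5 = -17/23
  x_1 = -17/23;  a_1 = 1;  x_2 = (x_1 − 1)/5 = -8/23
  x_2 = -8/23;  a_2 = 4;  x_3 = (x_2 − 4)/5 = -20/23
  x_3 = -20/23;  a_3 = 0;  x_4 = (x_3 − 0)/5 = -4/23
  x_4 = -4/23;  a_4 = 2;  x_5 = (x_4 − 2)/5 = -10/23
Digits: (4, 1, 4, 0, 2).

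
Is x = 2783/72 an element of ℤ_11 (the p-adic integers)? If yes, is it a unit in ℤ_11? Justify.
x ∈ ℤ_11 but not a unit; v_11(x) = 2 > 0

ℤ_11 = {x ∈ ℚ_11 : v_11(x) ≥ 0} and ℤ_11^× = {x ∈ ℤ_11 : v_11(x) = 0}. Here v_11(2783/72) = v_11(num) − v_11(den) = 2; compare against these criteria.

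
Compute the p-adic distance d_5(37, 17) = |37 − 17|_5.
d_5(37, 17) = 1/5

Step 1 — x − y = 37 − 17 = 20. Step 2 — v_5(20) = 1 (factor: 20 = (5^1 · 4); the sign does not affect v_p). Step 3 — |x − y|_5 = 5^{-1} = 1/5.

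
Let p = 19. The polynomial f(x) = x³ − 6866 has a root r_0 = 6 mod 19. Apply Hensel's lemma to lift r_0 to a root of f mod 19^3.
r_2 = 2628 (mod 6859)

Hensel: r_{i+1} = r_i − f(r_i)/f′(r_i) mod 19^{i+2}, where f′(x) = 3x². Iterate:
  r_0 = 6 (mod 19)
  r_1 = 101 (mod 361)
  r_2 = 2628 (mod 6859)
Final: r = 2628 with f(r) ≡ 0 mod 19^3.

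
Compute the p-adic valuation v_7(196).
v_7(196) = 2

v_7(n) is the largest exponent k such that 7^k divides n. Factor out: 196 = 7^2 · 4. (Sign doesn't affect v_p.) So v_7(196) = 2.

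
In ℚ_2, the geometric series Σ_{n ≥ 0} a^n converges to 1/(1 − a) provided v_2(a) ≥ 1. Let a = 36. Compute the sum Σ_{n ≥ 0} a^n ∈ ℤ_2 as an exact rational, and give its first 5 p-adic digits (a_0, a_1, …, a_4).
Σ a^n = 1/(1 − a) = -1/35;  first 5 digits = (1, 0, 1, 0, 1)

v_2(a) = 2 ≥ 1, so the series converges in ℤ_2 to 1/(1 − a) = 1/(1 − 36) = -1/35. Expand this rational in ℤ_2: compute digits iteratively via d_i = x_i mod 2, x_{i+1} = (x_i − d_i)/2. The first 5 digits are (1, 0, 1, 0, 1).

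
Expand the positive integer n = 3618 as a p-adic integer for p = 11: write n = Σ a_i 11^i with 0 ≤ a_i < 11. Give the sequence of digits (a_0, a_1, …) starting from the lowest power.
(a_0, a_1, …) = (10, 9, 7, 2)

Repeated division by 11 gives the digits low-to-high: 3618 = 10 + 9·11^1 + 7·11^2 + 2·11^3. Digit sequence: (10, 9, 7, 2).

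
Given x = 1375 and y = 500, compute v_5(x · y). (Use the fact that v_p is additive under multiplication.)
v_5(687500) = 6

v_p(x) = 3 (factor: 1375 = 5^3 · 11); v_p(y) = 3 (factor: 500 = 5^3 · 4). Additivity: v_p(xy) = v_p(x) + v_p(y) = 3 + 3 = 6. (Direct check: xy = 687500 = 5^6 · (44).)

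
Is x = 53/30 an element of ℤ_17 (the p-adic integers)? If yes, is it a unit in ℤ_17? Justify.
x ∈ ℤ_17^× (unit); v_17(x) = 0

ℤ_17 = {x ∈ ℚ_17 : v_17(x) ≥ 0} and ℤ_17^× = {x ∈ ℤ_17 : v_17(x) = 0}. Here v_17(53/30) = v_17(num) − v_17(den) = 0; compare against these criteria.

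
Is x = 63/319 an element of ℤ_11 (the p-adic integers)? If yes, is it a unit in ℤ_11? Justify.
x ∉ ℤ_11 (v_11(x) = -1 < 0)

ℤ_11 = {x ∈ ℚ_11 : v_11(x) ≥ 0} and ℤ_11^× = {x ∈ ℤ_11 : v_11(x) = 0}. Here v_11(63/319) = v_11(num) − v_11(den) = -1; compare against these criteria.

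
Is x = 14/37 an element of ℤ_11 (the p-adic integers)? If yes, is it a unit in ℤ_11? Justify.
x ∈ ℤ_11^× (unit); v_11(x) = 0

ℤ_11 = {x ∈ ℚ_11 : v_11(x) ≥ 0} and ℤ_11^× = {x ∈ ℤ_11 : v_11(x) = 0}. Here v_11(14/37) = v_11(num) − v_11(den) = 0; compare against these criteria.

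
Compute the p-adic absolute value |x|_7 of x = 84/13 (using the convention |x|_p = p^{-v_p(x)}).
|84/13|_7 = 1/7

Step 1 — compute v_7(x) by factoring powers of 7 out of the numerator and denominator: v_7(84/13) = 1. Step 2 — apply |x|_p = p^{-v_p(x)} = 7^{-1} = 1/7.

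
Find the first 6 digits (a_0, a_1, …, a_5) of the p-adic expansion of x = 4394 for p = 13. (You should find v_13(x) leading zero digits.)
(a_0, …, a_5) = (0, 0, 0, 2, 0, 0)

v_13(4394) = 3, so a_0 = ... = a_2 = 0. Factor out: x = 13^3 · u with u = 2 a unit in ℤ_13. Expand u iteratively via a_{v+i} = u_i mod 13, u_{i+1} = (u_i − a_{v+i})/13:
  u_0 = 2;  a_3 = 2;  u_1 = (u_0 − 2)/13 = 0
  u_1 = 0;  a_4 = 0;  u_2 = (u_1 − 0)/13 = 0
  u_2 = 0;  a_5 = 0;  u_3 = (u_2 − 0)/13 = 0
Digits: (0, 0, 0, 2, 0, 0).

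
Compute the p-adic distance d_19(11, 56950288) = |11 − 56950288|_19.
d_19(11, 56950288) = 1/2476099

Step 1 — x − y = 11 − 56950288 = -56950277. Step 2 — v_19(-56950277) = 5 (factor: -56950277 = −(19^5 · 23); the sign does not affect v_p). Step 3 — |x − y|_19 = 19^{-5} = 1/2476099.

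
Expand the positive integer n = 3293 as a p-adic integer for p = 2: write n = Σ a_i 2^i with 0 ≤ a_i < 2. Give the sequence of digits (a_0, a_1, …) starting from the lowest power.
(a_0, a_1, …) = (1, 0, 1, 1, 1, 0, 1, 1, 0, 0, 1, 1)

Repeated division by 2 gives the digits low-to-high: 3293 = 1 + 1·2^2 + 1·2^3 + 1·2^4 + 1·2^6 + 1·2^7 + 1·2^10 + 1·2^11. Digit sequence: (1, 0, 1, 1, 1, 0, 1, 1, 0, 0, 1, 1).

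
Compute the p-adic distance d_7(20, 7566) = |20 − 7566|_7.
d_7(20, 7566) = 1/343

Step 1 — x − y = 20 − 7566 = -7546. Step 2 — v_7(-7546) = 3 (factor: -7546 = −(7^3 · 22); the sign does not affect v_p). Step 3 — |x − y|_7 = 7^{-3} = 1/343.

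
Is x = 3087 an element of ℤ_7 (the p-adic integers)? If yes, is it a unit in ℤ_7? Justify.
x ∈ ℤ_7 but not a unit; v_7(x) = 3 > 0

ℤ_7 = {x ∈ ℚ_7 : v_7(x) ≥ 0} and ℤ_7^× = {x ∈ ℤ_7 : v_7(x) = 0}. Here v_7(3087) = v_7(num) − v_7(den) = 3; compare against these criteria.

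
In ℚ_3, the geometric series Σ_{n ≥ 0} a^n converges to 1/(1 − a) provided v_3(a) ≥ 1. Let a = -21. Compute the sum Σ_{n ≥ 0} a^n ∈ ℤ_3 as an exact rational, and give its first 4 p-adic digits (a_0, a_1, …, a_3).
Σ a^n = 1/(1 − a) = 1/22;  first 4 digits = (1, 2, 1, 2)

v_3(a) = 1 ≥ 1, so the series converges in ℤ_3 to 1/(1 − a) = 1/(1 − (-21)) = 1/22. Expand this rational in ℤ_3: compute digits iteratively via d_i = x_i mod 3, x_{i+1} = (x_i − d_i)/3. The first 4 digits are (1, 2, 1, 2).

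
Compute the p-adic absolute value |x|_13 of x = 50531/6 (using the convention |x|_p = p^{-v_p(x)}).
|50531/6|_13 = 1/2197

Step 1 — compute v_13(x) by factoring powers of 13 out of the numerator and denominator: v_13(50531/6) = 3. Step 2 — apply |x|_p = p^{-v_p(x)} = 13^{-3} = 1/2197.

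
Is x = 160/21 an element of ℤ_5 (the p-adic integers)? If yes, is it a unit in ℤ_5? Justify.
x ∈ ℤ_5 but not a unit; v_5(x) = 1 > 0

ℤ_5 = {x ∈ ℚ_5 : v_5(x) ≥ 0} and ℤ_5^× = {x ∈ ℤ_5 : v_5(x) = 0}. Here v_5(160/21) = v_5(num) − v_5(den) = 1; compare against these criteria.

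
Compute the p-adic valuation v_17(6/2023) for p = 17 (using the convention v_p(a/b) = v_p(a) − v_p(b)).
v_17(6/2023) = -2

Factor powers of 17 from the numerator and denominator of the reduced fraction: 6 = 17^0 · 6 and 2023 = 17^2 · 7. Apply v_p(a/b) = v_p(a) − v_p(b): v_17(6/2023) = 0 − 2 = -2.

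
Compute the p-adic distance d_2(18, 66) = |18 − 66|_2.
d_2(18, 66) = 1/16

Step 1 — x − y = 18 − 66 = -48. Step 2 — v_2(-48) = 4 (factor: -48 = −(2^4 · 3); the sign does not affect v_p). Step 3 — |x − y|_2 = 2^{-4} = 1/16.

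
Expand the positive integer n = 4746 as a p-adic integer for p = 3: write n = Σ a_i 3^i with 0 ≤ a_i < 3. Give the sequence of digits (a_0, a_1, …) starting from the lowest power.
(a_0, a_1, …) = (0, 1, 2, 1, 1, 1, 0, 2)

Repeated division by 3 gives the digits low-to-high: 4746 = 1·3^1 + 2·3^2 + 1·3^3 + 1·3^4 + 1·3^5 + 2·3^7. Digit sequence: (0, 1, 2, 1, 1, 1, 0, 2).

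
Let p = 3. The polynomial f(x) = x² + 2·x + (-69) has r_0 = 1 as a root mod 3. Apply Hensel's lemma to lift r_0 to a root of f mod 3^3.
r_2 = 22 (mod 27)

Hensel: r_{i+1} = r_i − f(r_i)·(f′(r_i))^{-1} mod 3^{i+2}, f′(x) = 2x + 2. Iterate:
  r_0 = 1 (mod 3)
  r_1 = 4 (mod 9)
  r_2 = 22 (mod 27)
Final: r = 22 satisfies f(r) ≡ 0 mod 3^3.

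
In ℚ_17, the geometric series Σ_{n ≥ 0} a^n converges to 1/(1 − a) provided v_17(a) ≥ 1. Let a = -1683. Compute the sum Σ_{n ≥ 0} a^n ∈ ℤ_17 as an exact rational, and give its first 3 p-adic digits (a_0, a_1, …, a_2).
Σ a^n = 1/(1 − a) = 1/1684;  first 3 digits = (1, 3, 3)

v_17(a) = 1 ≥ 1, so the series converges in ℤ_17 to 1/(1 − a) = 1/(1 − (-1683)) = 1/1684. Expand this rational in ℤ_17: compute digits iteratively via d_i = x_i mod 17, x_{i+1} = (x_i − d_i)/17. The first 3 digits are (1, 3, 3).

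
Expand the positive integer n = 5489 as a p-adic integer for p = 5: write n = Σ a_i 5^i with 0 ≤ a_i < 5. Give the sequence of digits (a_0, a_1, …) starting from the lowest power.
(a_0, a_1, …) = (4, 2, 4, 3, 3, 1)

Repeated division by 5 gives the digits low-to-high: 5489 = 4 + 2·5^1 + 4·5^2 + 3·5^3 + 3·5^4 + 1·5^5. Digit sequence: (4, 2, 4, 3, 3, 1).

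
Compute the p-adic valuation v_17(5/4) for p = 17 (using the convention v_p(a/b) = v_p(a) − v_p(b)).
v_17(5/4) = 0

Factor powers of 17 from the numerator and denominator of the reduced fraction: 5 = 17^0 · 5 and 4 = 17^0 · 4. Apply v_p(a/b) = v_p(a) − v_p(b): v_17(5/4) = 0 − 0 = 0.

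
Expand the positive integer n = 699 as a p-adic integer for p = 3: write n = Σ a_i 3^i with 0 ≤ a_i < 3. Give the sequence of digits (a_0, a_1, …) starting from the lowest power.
(a_0, a_1, …) = (0, 2, 2, 1, 2, 2)

Repeated division by 3 gives the digits low-to-high: 699 = 2·3^1 + 2·3^2 + 1·3^3 + 2·3^4 + 2·3^5. Digit sequence: (0, 2, 2, 1, 2, 2).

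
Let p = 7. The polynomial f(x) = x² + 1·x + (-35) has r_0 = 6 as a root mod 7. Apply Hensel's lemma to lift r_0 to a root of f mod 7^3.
r_2 = 160 (mod 343)

Hensel: r_{i+1} = r_i − f(r_i)·(f′(r_i))^{-1} mod 7^{i+2}, f′(x) = 2x + 1. Iterate:
  r_0 = 6 (mod 7)
  r_1 = 13 (mod 49)
  r_2 = 160 (mod 343)
Final: r = 160 satisfies f(r) ≡ 0 mod 7^3.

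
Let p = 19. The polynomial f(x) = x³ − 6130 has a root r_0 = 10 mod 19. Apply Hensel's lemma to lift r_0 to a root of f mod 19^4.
r_3 = 96017 (mod 130321)

Hensel: r_{i+1} = r_i − f(r_i)/f′(r_i) mod 19^{i+2}, where f′(x) = 3x². Iterate:
  r_0 = 10 (mod 19)
  r_1 = 352 (mod 361)
  r_2 = 6850 (mod 6859)
  r_3 = 96017 (mod 130321)
Final: r = 96017 with f(r) ≡ 0 mod 19^4.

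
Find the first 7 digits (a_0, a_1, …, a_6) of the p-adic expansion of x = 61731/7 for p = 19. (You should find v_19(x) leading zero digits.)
(a_0, …, a_6) = (0, 0, 0, 4, 8, 5, 16)

v_19(61731/7) = 3, so a_0 = ... = a_2 = 0. Factor out: x = 19^3 · u with u = 9/7 a unit in ℤ_19. Expand u iteratively via a_{v+i} = u_i mod 19, u_{i+1} = (u_i − a_{v+i})/19:
  u_0 = 9/7;  a_3 = 4;  u_1 = (u_0 − 4)/19 = -1/7
  u_1 = -1/7;  a_4 = 8;  u_2 = (u_1 − 8)/19 = -3/7
  u_2 = -3/7;  a_5 = 5;  u_3 = (u_2 − 5)/19 = -2/7
  u_3 = -2/7;  a_6 = 16;  u_4 = (u_3 − 16)/19 = -6/7
Digits: (0, 0, 0, 4, 8, 5, 16).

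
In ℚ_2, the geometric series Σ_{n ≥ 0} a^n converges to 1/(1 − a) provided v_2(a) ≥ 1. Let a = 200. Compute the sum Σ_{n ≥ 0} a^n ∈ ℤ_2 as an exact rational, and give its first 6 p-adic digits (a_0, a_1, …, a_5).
Σ a^n = 1/(1 − a) = -1/199;  first 6 digits = (1, 0, 0, 1, 0, 0)

v_2(a) = 3 ≥ 1, so the series converges in ℤ_2 to 1/(1 − a) = 1/(1 − 200) = -1/199. Expand this rational in ℤ_2: compute digits iteratively via d_i = x_i mod 2, x_{i+1} = (x_i − d_i)/2. The first 6 digits are (1, 0, 0, 1, 0, 0).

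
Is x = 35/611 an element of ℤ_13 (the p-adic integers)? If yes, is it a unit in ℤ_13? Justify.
x ∉ ℤ_13 (v_13(x) = -1 < 0)

ℤ_13 = {x ∈ ℚ_13 : v_13(x) ≥ 0} and ℤ_13^× = {x ∈ ℤ_13 : v_13(x) = 0}. Here v_13(35/611) = v_13(num) − v_13(den) = -1; compare against these criteria.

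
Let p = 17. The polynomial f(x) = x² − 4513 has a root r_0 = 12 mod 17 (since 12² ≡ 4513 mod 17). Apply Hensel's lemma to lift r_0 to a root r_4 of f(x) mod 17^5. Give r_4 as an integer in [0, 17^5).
r_4 = 73299 (mod 1419857)

Hensel's recurrence: r_{i+1} = r_i − f(r_i)·(f′(r_i))^{-1} mod 17^{i+2}, with f′(x) = 2x. Iterate:
  r_0 = 12 (mod 17)
  r_1 = 182 (mod 289)
  r_2 = 4517 (mod 4913)
  r_3 = 73299 (mod 83521)
  r_4 = 73299 (mod 1419857)
Final: r_4 = 73299, and one checks f(r_4) ≡ 0 mod 17^5.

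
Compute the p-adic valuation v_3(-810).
v_3(-810) = 4

v_3(n) is the largest exponent k such that 3^k divides n. Factor out: -810 = -3^4 · 10. (Sign doesn't affect v_p.) So v_3(-810) = 4.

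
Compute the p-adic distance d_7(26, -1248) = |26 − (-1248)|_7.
d_7(26, -1248) = 1/49

Step 1 — x − y = 26 − (-1248) = 1274. Step 2 — v_7(1274) = 2 (factor: 1274 = (7^2 · 26); the sign does not affect v_p). Step 3 — |x − y|_7 = 7^{-2} = 1/49.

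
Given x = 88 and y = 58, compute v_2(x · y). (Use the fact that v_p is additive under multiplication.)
v_2(5104) = 4

v_p(x) = 3 (factor: 88 = 2^3 · 11); v_p(y) = 1 (factor: 58 = 2^1 · 29). Additivity: v_p(xy) = v_p(x) + v_p(y) = 3 + 1 = 4. (Direct check: xy = 5104 = 2^4 · (319).)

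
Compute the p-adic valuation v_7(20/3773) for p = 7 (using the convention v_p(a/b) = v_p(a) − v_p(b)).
v_7(20/3773) = -3

Factor powers of 7 from the numerator and denominator of the reduced fraction: 20 = 7^0 · 20 and 3773 = 7^3 · 11. Apply v_p(a/b) = v_p(a) − v_p(b): v_7(20/3773) = 0 − 3 = -3.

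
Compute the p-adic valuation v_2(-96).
v_2(-96) = 5

v_2(n) is the largest exponent k such that 2^k divides n. Factor out: -96 = -2^5 · 3. (Sign doesn't affect v_p.) So v_2(-96) = 5.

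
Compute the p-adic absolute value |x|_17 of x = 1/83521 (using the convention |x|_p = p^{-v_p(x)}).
|1/83521|_17 = 83521

Step 1 — compute v_17(x) by factoring powers of 17 out of the numerator and denominator: v_17(1/83521) = -4. Step 2 — apply |x|_p = p^{-v_p(x)} = 17^{4} = 83521.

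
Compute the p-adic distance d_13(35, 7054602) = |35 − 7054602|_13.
d_13(35, 7054602) = 1/371293

Step 1 — x − y = 35 − 7054602 = -7054567. Step 2 — v_13(-7054567) = 5 (factor: -7054567 = −(13^5 · 19); the sign does not affect v_p). Step 3 — |x − y|_13 = 13^{-5} = 1/371293.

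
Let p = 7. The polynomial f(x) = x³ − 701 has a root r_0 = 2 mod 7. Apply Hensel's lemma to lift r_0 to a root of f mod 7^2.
r_1 = 23 (mod 49)

Hensel: r_{i+1} = r_i − f(r_i)/f′(r_i) mod 7^{i+2}, where f′(x) = 3x². Iterate:
  r_0 = 2 (mod 7)
  r_1 = 23 (mod 49)
Final: r = 23 with f(r) ≡ 0 mod 7^2.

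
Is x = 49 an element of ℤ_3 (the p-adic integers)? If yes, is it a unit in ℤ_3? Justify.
x ∈ ℤ_3^× (unit); v_3(x) = 0

ℤ_3 = {x ∈ ℚ_3 : v_3(x) ≥ 0} and ℤ_3^× = {x ∈ ℤ_3 : v_3(x) = 0}. Here v_3(49) = v_3(num) − v_3(den) = 0; compare against these criteria.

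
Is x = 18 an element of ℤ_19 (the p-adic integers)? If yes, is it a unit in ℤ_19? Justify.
x ∈ ℤ_19^× (unit); v_19(x) = 0

ℤ_19 = {x ∈ ℚ_19 : v_19(x) ≥ 0} and ℤ_19^× = {x ∈ ℤ_19 : v_19(x) = 0}. Here v_19(18) = v_19(num) − v_19(den) = 0; compare against these criteria.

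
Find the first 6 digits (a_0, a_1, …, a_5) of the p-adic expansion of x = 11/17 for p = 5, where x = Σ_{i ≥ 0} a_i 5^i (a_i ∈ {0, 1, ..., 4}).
(a_0, …, a_5) = (3, 1, 0, 2, 4, 0)

v_5(11/17) = 0 (numerator and denominator both coprime to 5), so x ∈ ℤ_5^×. Compute digits iteratively via a_i = x_i mod 5, x_{i+1} = (x_i − a_i)/5, with x_0 = x:
  x_0 = 11/17;  a_0 = 3;  x_1 = (x_0 − 3)/5 = -8/17
  x_1 = -8/17;  a_1 = 1;  x_2 = (x_1 − 1)/5 = -5/17
  x_2 = -5/17;  a_2 = 0;  x_3 = (x_2 − 0)/5 = -1/17
  x_3 = -1/17;  a_3 = 2;  x_4 = (x_3 − 2)/5 = -7/17
  x_4 = -7/17;  a_4 = 4;  x_5 = (x_4 − 4)/5 = -15/17
  x_5 = -15/17;  a_5 = 0;  x_6 = (x_5 − 0)/5 = -3/17
Digits: (3, 1, 0, 2, 4, 0).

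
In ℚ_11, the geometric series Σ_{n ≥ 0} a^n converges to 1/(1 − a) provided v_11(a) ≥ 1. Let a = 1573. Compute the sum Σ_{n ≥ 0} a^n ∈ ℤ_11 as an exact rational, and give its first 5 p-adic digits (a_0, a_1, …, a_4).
Σ a^n = 1/(1 − a) = -1/1572;  first 5 digits = (1, 0, 2, 1, 4)

v_11(a) = 2 ≥ 1, so the series converges in ℤ_11 to 1/(1 − a) = 1/(1 − 1573) = -1/1572. Expand this rational in ℤ_11: compute digits iteratively via d_i = x_i mod 11, x_{i+1} = (x_i − d_i)/11. The first 5 digits are (1, 0, 2, 1, 4).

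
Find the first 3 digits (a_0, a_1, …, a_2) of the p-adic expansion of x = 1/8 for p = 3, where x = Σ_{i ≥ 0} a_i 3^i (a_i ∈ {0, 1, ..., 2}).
(a_0, …, a_2) = (2, 2, 1)

v_3(1/8) = 0 (numerator and denominator both coprime to 3), so x ∈ ℤ_3^×. Compute digits iteratively via a_i = x_i mod 3, x_{i+1} = (x_i − a_i)/3, with x_0 = x:
  x_0 = 1/8;  a_0 = 2;  x_1 = (x_0 − 2)/3 = -5/8
  x_1 = -5/8;  a_1 = 2;  x_2 = (x_1 − 2)/3 = -7/8
  x_2 = -7/8;  a_2 = 1;  x_3 = (x_2 − 1)/3 = -5/8
Digits: (2, 2, 1).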